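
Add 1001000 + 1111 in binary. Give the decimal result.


1001000 + 1111 = 1010111 = 87

87


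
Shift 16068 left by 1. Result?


0b11111011000100 << 1 = 0b111110110001000 = 32136

32136


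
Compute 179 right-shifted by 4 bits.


0b10110011 >> 4 = 0b1011 = 11

11


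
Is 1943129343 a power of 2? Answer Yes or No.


0b1110011110100011100110011111111. Multiple bits set => No

No


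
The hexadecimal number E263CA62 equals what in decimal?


E263CA62 hex = 3798190690 decimal

3798190690


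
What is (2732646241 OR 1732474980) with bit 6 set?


Step 1: 2732646241 | 1732474980 = 3890478949
Step 2: 3890478949 | (1 << 6) = 3890478949 | 64 = 3890478949

3890478949


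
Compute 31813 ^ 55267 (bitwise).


0b111110001000101 ^ 0b1101011111100011 = 0b1010101110100110 = 43942

43942


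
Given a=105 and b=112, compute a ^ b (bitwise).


105 ^ 112 = 25

25


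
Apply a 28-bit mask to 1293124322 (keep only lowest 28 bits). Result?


1293124322 & 268435455 = 219382498

219382498


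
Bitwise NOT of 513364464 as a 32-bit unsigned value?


~0b11110100110010101000111110000 = 0b11100001011001101010111000001111 = 3781602831 (32-bit unsigned)

3781602831


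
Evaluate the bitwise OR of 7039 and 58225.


0b1101101111111 | 0b1110001101110001 = 0b1111101101111111 = 64383

64383


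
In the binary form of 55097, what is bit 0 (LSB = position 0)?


0b1101011100111001, position 0 = 1

1


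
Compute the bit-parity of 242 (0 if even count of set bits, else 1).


0b11110010 has 5 ones => parity 1

1


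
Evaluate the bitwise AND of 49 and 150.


0b110001 & 0b10010110 = 0b10000 = 16

16


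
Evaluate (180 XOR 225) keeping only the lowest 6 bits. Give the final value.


Step 1: 180 ^ 225 = 85
Step 2: 85 & 63 = 21

21


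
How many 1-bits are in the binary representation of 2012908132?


0b1110111111110101000101001100100 has 18 set bits

18


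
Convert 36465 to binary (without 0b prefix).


36465 = 1000111001110001 in binary

1000111001110001


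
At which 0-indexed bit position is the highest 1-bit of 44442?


0b1010110110011010. Highest set bit at position 15

15


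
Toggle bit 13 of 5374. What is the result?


5374 ^ (1 << 13) = 5374 ^ 8192 = 13566

13566


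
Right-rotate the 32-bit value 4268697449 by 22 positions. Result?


Rotate 0b11111110011011110010011101101001 right by 22 (32-bit) = 0b10111100100111011010011111111001 = 3164448761

3164448761


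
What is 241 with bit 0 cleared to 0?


241 & ~(1 << 0) = 240

240


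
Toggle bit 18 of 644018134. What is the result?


644018134 ^ (1 << 18) = 644018134 ^ 262144 = 644280278

644280278


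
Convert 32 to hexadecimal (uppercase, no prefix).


32 = 20 hex

20


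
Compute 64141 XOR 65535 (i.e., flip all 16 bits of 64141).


64141 ^ 65535 = 1394

1394


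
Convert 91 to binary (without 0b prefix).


91 = 1011011 in binary

1011011


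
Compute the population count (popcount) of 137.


0b10001001 has 3 set bits

3


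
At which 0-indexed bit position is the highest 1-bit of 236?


0b11101100. Highest set bit at position 7

7


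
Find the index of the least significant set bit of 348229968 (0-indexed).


0b10100110000011001000101010000. Lowest set bit at position 4

4


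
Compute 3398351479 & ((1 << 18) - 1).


3398351479 & 262143 = 178807

178807


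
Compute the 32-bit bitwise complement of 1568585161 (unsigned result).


~0b1011101011111101011010111001001 = 0b10100010100000010100101000110110 = 2726382134 (32-bit unsigned)

2726382134


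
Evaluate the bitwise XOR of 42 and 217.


0b101010 ^ 0b11011001 = 0b11110011 = 243

243


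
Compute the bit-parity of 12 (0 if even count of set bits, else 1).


0b1100 has 2 ones => parity 0

0


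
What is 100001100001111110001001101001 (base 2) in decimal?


100001100001111110001001101001 in decimal = 562553449

562553449


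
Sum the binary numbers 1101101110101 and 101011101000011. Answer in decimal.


1101101110101 + 101011101000011 = 111001010111000 = 29368

29368


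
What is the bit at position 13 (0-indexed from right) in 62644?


0b1111010010110100, position 13 = 1

1


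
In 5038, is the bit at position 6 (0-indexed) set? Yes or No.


0b1001110101110, bit 6 = 0. No

No


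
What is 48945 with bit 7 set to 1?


48945 | (1 << 7) = 48945 | 128 = 49073

49073


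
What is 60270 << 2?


0b1110101101101110 << 2 = 0b111010110110111000 = 241080

241080


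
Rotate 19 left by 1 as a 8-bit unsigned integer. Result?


Rotate 0b10011 left by 1 (8-bit) = 0b100110 = 38

38


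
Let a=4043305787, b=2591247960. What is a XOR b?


4043305787 ^ 2591247960 = 1787608419

1787608419


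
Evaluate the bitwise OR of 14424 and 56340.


0b11100001011000 | 0b1101110000010100 = 0b1111110001011100 = 64604

64604


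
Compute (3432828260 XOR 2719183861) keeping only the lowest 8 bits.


Step 1: 3432828260 ^ 2719183861 = 1854914193
Step 2: 1854914193 & 255 = 145

145


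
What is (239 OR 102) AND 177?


Step 1: 239 | 102 = 239
Step 2: 239 & 177 = 161

161


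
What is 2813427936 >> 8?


0b10100111101100011000000011100000 >> 8 = 0b101001111011000110000000 = 10989952

10989952


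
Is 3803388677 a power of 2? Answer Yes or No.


0b11100010101100110001101100000101. Multiple bits set => No

No


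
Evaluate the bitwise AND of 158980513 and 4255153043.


0b1001011110011101100110100001 & 0b11111101101000000111101110010011 = 0b1001001000000101100110000001 = 153115009

153115009


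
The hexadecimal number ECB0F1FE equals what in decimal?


ECB0F1FE hex = 3971019262 decimal

3971019262


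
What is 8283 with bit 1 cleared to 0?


8283 & ~(1 << 1) = 8281

8281


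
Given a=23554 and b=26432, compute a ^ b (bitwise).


23554 ^ 26432 = 15170

15170


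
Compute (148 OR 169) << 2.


Step 1: 148 | 169 = 189
Step 2: 189 << 2 = 756

756


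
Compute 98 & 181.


0b1100010 & 0b10110101 = 0b100000 = 32

32


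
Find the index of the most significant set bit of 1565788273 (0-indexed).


0b1011101010101000000100001110001. Highest set bit at position 30

30


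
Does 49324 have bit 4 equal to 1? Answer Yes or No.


0b1100000010101100, bit 4 = 0. No

No


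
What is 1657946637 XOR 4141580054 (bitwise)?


0b1100010110100100100001000001101 ^ 0b11110110110110110111111100010110 = 0b10010100000010010011110100011011 = 2483633435

2483633435


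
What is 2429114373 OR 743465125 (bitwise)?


0b10010000110010010101100000000101 | 0b101100010100000110000010100101 = 0b10111100110110010111100010100101 = 3168368805

3168368805


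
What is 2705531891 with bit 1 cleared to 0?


2705531891 & ~(1 << 1) = 2705531889

2705531889


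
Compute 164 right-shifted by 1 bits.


0b10100100 >> 1 = 0b1010010 = 82

82


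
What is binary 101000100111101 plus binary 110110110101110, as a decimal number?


101000100111101 + 110110110101110 = 1011111011101011 = 48875

48875


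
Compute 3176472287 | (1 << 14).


3176472287 | (1 << 14) = 3176472287 | 16384 = 3176488671

3176488671


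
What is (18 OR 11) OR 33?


Step 1: 18 | 11 = 27
Step 2: 27 | 33 = 59

59


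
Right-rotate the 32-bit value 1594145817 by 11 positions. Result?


Rotate 0b1011111000001001011110000011001 right by 11 (32-bit) = 0b10000011001010111110000010010111 = 2200690839

2200690839


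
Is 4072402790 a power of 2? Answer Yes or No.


0b11110010101110111110111101100110. Multiple bits set => No

No


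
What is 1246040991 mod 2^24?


1246040991 & 16777215 = 4527007

4527007


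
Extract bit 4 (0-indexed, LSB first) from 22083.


0b101011001000011, position 4 = 0

0


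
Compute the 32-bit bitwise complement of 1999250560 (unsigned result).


~0b1110111001010100010010010000000 = 0b10001000110101011101101101111111 = 2295716735 (32-bit unsigned)

2295716735


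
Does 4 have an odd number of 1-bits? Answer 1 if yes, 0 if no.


0b100 has 1 ones => parity 1

1


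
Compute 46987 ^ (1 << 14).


46987 ^ (1 << 14) = 46987 ^ 16384 = 63371

63371


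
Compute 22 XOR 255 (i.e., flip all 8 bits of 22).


22 ^ 255 = 233

233


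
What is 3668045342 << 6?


0b11011010101000011110111000011110 << 6 = 0b11011010101000011110111000011110000000 = 234754901888

234754901888


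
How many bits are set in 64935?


0b1111110110100111 has 12 set bits

12


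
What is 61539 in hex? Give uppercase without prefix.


61539 = F063 hex

F063


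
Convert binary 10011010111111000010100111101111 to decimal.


10011010111111000010100111101111 in decimal = 2600217071

2600217071


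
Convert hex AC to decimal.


AC hex = 172 decimal

172


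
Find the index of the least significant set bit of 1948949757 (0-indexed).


0b1110100001010101001110011111101. Lowest set bit at position 0

0


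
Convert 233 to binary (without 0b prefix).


233 = 11101001 in binary

11101001


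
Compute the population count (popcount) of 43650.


0b1010101010000010 has 6 set bits

6


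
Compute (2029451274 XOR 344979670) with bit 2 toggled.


Step 1: 2029451274 ^ 344979670 = 1819869404
Step 2: 1819869404 ^ (1 << 2) = 1819869404 ^ 4 = 1819869400

1819869400


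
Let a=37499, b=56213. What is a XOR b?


37499 ^ 56213 = 18926

18926


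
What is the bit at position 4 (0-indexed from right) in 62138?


0b1111001010111010, position 4 = 1

1


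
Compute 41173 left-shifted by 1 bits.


0b1010000011010101 << 1 = 0b10100000110101010 = 82346

82346


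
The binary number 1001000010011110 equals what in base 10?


1001000010011110 in decimal = 37022

37022


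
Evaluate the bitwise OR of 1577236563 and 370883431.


0b1011110000000101011100001010011 | 0b10110000110110011101101100111 = 0b1011110000110111011101101110111 = 1578875767

1578875767


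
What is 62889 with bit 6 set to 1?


62889 | (1 << 6) = 62889 | 64 = 62953

62953


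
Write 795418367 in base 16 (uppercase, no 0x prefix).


795418367 = 2F691EFF hex

2F691EFF


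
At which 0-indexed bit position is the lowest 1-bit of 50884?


0b1100011011000100. Lowest set bit at position 2

2


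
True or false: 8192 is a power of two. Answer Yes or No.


0b10000000000000. Only one bit set => Yes

Yes


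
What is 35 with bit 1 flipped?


35 ^ (1 << 1) = 35 ^ 2 = 33

33


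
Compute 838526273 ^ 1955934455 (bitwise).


0b110001111110101110010101000001 ^ 0b1110100100101010011000011110111 = 0b1000101011011111101010110110110 = 1164957110

1164957110


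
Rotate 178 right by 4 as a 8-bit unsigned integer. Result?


Rotate 0b10110010 right by 4 (8-bit) = 0b101011 = 43

43


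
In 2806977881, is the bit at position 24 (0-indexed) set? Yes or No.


0b10100111010011110001010101011001, bit 24 = 1. Yes

Yes


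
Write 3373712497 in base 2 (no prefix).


3373712497 = 11001001000101101100010001110001 in binary

11001001000101101100010001110001


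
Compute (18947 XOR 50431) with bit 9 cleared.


Step 1: 18947 ^ 50431 = 36604
Step 2: 36604 & ~(1 << 9) = 36092

36092


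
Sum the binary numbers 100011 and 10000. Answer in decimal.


100011 + 10000 = 110011 = 51

51


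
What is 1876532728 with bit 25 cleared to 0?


1876532728 & ~(1 << 25) = 1842978296

1842978296


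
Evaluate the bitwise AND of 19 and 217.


0b10011 & 0b11011001 = 0b10001 = 17

17


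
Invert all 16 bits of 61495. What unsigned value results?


61495 ^ 65535 = 4040

4040


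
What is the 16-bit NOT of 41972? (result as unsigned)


~0b1010001111110100 = 0b101110000001011 = 23563 (16-bit unsigned)

23563


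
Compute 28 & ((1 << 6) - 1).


28 & 63 = 28

28


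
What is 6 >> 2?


0b110 >> 2 = 0b1 = 1

1


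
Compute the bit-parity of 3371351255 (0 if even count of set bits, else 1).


0b11001000111100101011110011010111 has 19 ones => parity 1

1


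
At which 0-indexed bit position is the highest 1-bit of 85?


0b1010101. Highest set bit at position 6

6


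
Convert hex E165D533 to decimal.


E165D533 hex = 3781547315 decimal

3781547315


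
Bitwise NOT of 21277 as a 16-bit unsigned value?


~0b101001100011101 = 0b1010110011100010 = 44258 (16-bit unsigned)

44258


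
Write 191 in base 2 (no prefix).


191 = 10111111 in binary

10111111


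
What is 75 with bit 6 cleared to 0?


75 & ~(1 << 6) = 11

11


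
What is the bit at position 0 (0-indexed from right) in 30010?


0b111010100111010, position 0 = 0

0


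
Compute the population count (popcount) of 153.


0b10011001 has 4 set bits

4


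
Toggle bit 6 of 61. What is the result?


61 ^ (1 << 6) = 61 ^ 64 = 125

125


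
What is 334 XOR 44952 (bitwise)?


0b101001110 ^ 0b1010111110011000 = 0b1010111011010110 = 44758

44758


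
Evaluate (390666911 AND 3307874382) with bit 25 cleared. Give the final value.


Step 1: 390666911 & 3307874382 = 84412430
Step 2: 84412430 & ~(1 << 25) = 84412430

84412430


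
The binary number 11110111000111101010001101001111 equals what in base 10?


11110111000111101010001101001111 in decimal = 4145980239

4145980239


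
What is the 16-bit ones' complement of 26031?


26031 ^ 65535 = 39504

39504


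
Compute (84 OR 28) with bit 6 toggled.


Step 1: 84 | 28 = 92
Step 2: 92 ^ (1 << 6) = 92 ^ 64 = 28

28


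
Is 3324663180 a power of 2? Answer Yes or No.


0b11000110001010100101010110001100. Multiple bits set => No

No


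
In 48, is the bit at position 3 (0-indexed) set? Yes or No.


0b110000, bit 3 = 0. No

No


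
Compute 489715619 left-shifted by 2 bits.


0b11101001100000111011110100011 << 2 = 0b1110100110000011101111010001100 = 1958862476

1958862476


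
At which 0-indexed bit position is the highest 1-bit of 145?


0b10010001. Highest set bit at position 7

7


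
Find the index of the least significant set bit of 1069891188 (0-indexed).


0b111111110001010011111001110100. Lowest set bit at position 2

2


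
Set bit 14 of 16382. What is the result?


16382 | (1 << 14) = 16382 | 16384 = 32766

32766


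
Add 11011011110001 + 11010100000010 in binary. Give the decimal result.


11011011110001 + 11010100000010 = 110101111110011 = 27635

27635


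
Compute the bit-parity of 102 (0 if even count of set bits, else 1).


0b1100110 has 4 ones => parity 0

0


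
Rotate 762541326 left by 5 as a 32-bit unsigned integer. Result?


Rotate 0b101101011100110111010100001110 left by 5 (32-bit) = 0b10101110011011101010000111000101 = 2926485957

2926485957


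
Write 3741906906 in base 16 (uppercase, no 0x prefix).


3741906906 = DF08F7DA hex

DF08F7DA


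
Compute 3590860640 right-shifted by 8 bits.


0b11010110000010000010111101100000 >> 8 = 0b110101100000100000101111 = 14026799

14026799


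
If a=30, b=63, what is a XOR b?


30 ^ 63 = 33

33


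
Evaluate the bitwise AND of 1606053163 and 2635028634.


0b1011111101110100110110100101011 & 0b10011101000011110101100010011010 = 0b11101000010100100100000001010 = 487213066

487213066


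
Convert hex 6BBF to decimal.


6BBF hex = 27583 decimal

27583


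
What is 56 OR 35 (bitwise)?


0b111000 | 0b100011 = 0b111011 = 59

59


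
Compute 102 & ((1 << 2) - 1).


102 & 3 = 2

2


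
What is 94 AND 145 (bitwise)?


0b1011110 & 0b10010001 = 0b10000 = 16

16


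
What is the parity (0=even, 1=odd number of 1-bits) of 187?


0b10111011 has 6 ones => parity 0

0


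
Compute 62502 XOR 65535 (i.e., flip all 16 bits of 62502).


62502 ^ 65535 = 3033

3033


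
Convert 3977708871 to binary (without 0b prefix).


3977708871 = 11101101000101110000010101000111 in binary

11101101000101110000010101000111


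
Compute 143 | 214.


0b10001111 | 0b11010110 = 0b11011111 = 223

223


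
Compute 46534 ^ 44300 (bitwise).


0b1011010111000110 ^ 0b1010110100001100 = 0b1100011001010 = 6346

6346


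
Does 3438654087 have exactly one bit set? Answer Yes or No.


0b11001100111101011011001010000111. Multiple bits set => No

No


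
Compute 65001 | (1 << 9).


65001 | (1 << 9) = 65001 | 512 = 65513

65513


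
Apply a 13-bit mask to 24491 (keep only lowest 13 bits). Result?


24491 & 8191 = 8107

8107


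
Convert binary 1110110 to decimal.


1110110 in decimal = 118

118


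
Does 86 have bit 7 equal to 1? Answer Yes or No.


0b1010110, bit 7 = 0. No

No


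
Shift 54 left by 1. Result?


0b110110 << 1 = 0b1101100 = 108

108


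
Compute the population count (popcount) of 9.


0b1001 has 2 set bits

2


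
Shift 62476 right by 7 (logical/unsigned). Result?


0b1111010000001100 >> 7 = 0b111101000 = 488

488


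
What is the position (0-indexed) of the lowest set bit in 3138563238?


0b10111011000100101010110010100110. Lowest set bit at position 1

1


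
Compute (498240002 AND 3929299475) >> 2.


Step 1: 498240002 & 3929299475 = 137366018
Step 2: 137366018 >> 2 = 34341504

34341504


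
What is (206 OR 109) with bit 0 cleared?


Step 1: 206 | 109 = 239
Step 2: 239 & ~(1 << 0) = 238

238


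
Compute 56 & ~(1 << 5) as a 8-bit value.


56 & ~(1 << 5) = 24

24


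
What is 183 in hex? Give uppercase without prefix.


183 = B7 hex

B7


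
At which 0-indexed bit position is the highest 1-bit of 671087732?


0b100111111111111111110001110100. Highest set bit at position 29

29


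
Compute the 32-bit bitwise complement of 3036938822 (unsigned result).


~0b10110101000001000000001001000110 = 0b1001010111110111111110110111001 = 1258028473 (32-bit unsigned)

1258028473


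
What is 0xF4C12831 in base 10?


F4C12831 hex = 4106299441 decimal

4106299441


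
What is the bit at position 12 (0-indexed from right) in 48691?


0b1011111000110011, position 12 = 1

1


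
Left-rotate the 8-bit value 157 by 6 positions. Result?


Rotate 0b10011101 left by 6 (8-bit) = 0b1100111 = 103

103


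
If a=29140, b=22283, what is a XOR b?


29140 ^ 22283 = 9951

9951


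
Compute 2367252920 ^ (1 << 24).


2367252920 ^ (1 << 24) = 2367252920 ^ 16777216 = 2350475704

2350475704


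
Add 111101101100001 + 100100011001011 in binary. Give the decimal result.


111101101100001 + 100100011001011 = 1100010000101100 = 50220

50220


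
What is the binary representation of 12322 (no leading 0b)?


12322 = 11000000100010 in binary

11000000100010


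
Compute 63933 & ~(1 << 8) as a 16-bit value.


63933 & ~(1 << 8) = 63677

63677


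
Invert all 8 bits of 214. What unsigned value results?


214 ^ 255 = 41

41


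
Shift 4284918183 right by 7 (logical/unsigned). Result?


0b11111111011001101010100110100111 >> 7 = 0b1111111101100110101010011 = 33475923

33475923


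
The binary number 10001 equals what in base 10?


10001 in decimal = 17

17


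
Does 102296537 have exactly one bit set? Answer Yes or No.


0b110000110001110101111011001. Multiple bits set => No

No


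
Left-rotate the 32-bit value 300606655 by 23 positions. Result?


Rotate 0b10001111010101110010010111111 left by 23 (32-bit) = 0b1011111100010001111010101110010 = 1602811250

1602811250


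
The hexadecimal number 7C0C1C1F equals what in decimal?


7C0C1C1F hex = 2081168415 decimal

2081168415


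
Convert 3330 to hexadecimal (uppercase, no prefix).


3330 = D02 hex

D02


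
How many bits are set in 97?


0b1100001 has 3 set bits

3


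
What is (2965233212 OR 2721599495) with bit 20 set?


Step 1: 2965233212 | 2721599495 = 2998787647
Step 2: 2998787647 | (1 << 20) = 2998787647 | 1048576 = 2998787647

2998787647


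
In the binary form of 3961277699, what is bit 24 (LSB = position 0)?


0b11101100000111000100110100000011, position 24 = 0

0


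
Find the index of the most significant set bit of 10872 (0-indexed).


0b10101001111000. Highest set bit at position 13

13


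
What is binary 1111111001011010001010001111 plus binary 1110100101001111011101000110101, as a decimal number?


1111111001011010001010001111 + 1110100101001111011101000110101 = 10000100100011010101110011000100 = 2223856836

2223856836


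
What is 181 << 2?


0b10110101 << 2 = 0b1011010100 = 724

724


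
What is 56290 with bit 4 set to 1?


56290 | (1 << 4) = 56290 | 16 = 56306

56306


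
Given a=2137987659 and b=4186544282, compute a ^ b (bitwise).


2137987659 ^ 4186544282 = 2263253713

2263253713


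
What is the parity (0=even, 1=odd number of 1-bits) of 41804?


0b1010001101001100 has 7 ones => parity 1

1


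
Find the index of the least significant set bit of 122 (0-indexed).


0b1111010. Lowest set bit at position 1

1


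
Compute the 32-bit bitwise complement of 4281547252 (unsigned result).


~0b11111111001100110011100111110100 = 0b110011001100011000001011 = 13420043 (32-bit unsigned)

13420043


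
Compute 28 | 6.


0b11100 | 0b110 = 0b11110 = 30

30


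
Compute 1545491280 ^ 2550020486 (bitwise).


0b1011100000111100101001101010000 ^ 0b10010111111111100011100110000110 = 0b11001011111000000110101011010110 = 3420482262

3420482262


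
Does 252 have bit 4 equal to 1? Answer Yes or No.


0b11111100, bit 4 = 1. Yes

Yes


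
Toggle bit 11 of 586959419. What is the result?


586959419 ^ (1 << 11) = 586959419 ^ 2048 = 586957371

586957371


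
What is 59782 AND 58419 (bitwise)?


0b1110100110000110 & 0b1110010000110011 = 0b1110000000000010 = 57346

57346


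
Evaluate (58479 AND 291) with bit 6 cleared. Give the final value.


Step 1: 58479 & 291 = 35
Step 2: 35 & ~(1 << 6) = 35

35


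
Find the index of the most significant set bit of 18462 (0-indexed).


0b100100000011110. Highest set bit at position 14

14


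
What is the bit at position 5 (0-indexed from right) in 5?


0b101, position 5 = 0

0


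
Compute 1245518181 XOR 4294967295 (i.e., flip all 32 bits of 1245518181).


1245518181 ^ 4294967295 = 3049449114

3049449114


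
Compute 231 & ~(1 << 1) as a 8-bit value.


231 & ~(1 << 1) = 229

229


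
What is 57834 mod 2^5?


57834 & 31 = 10

10


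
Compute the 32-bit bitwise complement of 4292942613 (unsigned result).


~0b11111111111000010001101100010101 = 0b111101110010011101010 = 2024682 (32-bit unsigned)

2024682


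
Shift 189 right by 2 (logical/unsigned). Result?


0b10111101 >> 2 = 0b101111 = 47

47


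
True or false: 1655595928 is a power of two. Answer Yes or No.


0b1100010101011100110001110011000. Multiple bits set => No

No


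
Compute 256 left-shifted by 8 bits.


0b100000000 << 8 = 0b10000000000000000 = 65536

65536


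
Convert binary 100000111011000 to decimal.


100000111011000 in decimal = 16856

16856


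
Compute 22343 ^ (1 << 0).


22343 ^ (1 << 0) = 22343 ^ 1 = 22342

22342


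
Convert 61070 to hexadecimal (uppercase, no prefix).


61070 = EE8E hex

EE8E


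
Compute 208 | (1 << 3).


208 | (1 << 3) = 208 | 8 = 216

216


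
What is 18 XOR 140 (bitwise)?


0b10010 ^ 0b10001100 = 0b10011110 = 158

158


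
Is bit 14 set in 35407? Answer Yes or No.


0b1000101001001111, bit 14 = 0. No

No


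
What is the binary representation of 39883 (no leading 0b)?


39883 = 1001101111001011 in binary

1001101111001011


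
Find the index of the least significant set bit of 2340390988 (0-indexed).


0b10001011011111111000100001001100. Lowest set bit at position 2

2


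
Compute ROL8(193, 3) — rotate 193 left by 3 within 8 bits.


Rotate 0b11000001 left by 3 (8-bit) = 0b1110 = 14

14


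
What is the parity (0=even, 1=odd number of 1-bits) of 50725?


0b1100011000100101 has 7 ones => parity 1

1


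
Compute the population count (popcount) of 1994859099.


0b1110110111001110010001001011011 has 18 set bits

18


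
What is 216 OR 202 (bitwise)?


0b11011000 | 0b11001010 = 0b11011010 = 218

218


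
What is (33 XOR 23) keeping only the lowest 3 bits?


Step 1: 33 ^ 23 = 54
Step 2: 54 & 7 = 6

6


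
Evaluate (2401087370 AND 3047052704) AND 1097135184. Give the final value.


Step 1: 2401087370 & 3047052704 = 2233206144
Step 2: 2233206144 & 1097135184 = 17040384

17040384


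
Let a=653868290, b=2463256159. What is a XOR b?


653868290 ^ 2463256159 = 3022746461

3022746461


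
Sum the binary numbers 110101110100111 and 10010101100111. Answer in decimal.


110101110100111 + 10010101100111 = 1001000100001110 = 37134

37134


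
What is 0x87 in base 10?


87 hex = 135 decimal

135


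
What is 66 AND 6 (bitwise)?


0b1000010 & 0b110 = 0b10 = 2

2


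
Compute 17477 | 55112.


0b100010001000101 | 0b1101011101001000 = 0b1101011101001101 = 55117

55117


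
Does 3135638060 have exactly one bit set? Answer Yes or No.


0b10111010111001100000101000101100. Multiple bits set => No

No


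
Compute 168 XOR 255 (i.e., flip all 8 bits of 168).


168 ^ 255 = 87

87


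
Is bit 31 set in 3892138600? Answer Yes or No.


0b11100111111111010101001001101000, bit 31 = 1. Yes

Yes


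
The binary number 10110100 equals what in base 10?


10110100 in decimal = 180

180


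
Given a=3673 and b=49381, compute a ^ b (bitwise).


3673 ^ 49381 = 52924

52924


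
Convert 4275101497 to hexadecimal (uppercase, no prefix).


4275101497 = FED0DF39 hex

FED0DF39


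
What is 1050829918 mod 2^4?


1050829918 & 15 = 14

14


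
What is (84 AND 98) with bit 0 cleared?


Step 1: 84 & 98 = 64
Step 2: 64 & ~(1 << 0) = 64

64


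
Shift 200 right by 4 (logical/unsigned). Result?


0b11001000 >> 4 = 0b1100 = 12

12


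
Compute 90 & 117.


0b1011010 & 0b1110101 = 0b1010000 = 80

80


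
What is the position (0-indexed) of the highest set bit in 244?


0b11110100. Highest set bit at position 7

7


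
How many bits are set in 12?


0b1100 has 2 set bits

2


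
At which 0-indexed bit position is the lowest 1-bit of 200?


0b11001000. Lowest set bit at position 3

3


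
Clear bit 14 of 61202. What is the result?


61202 & ~(1 << 14) = 44818

44818


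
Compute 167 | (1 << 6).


167 | (1 << 6) = 167 | 64 = 231

231


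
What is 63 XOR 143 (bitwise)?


0b111111 ^ 0b10001111 = 0b10110000 = 176

176


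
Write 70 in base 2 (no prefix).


70 = 1000110 in binary

1000110


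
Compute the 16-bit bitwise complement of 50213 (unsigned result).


~0b1100010000100101 = 0b11101111011010 = 15322 (16-bit unsigned)

15322


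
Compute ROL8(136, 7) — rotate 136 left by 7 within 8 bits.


Rotate 0b10001000 left by 7 (8-bit) = 0b1000100 = 68

68


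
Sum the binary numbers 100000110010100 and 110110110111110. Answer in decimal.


100000110010100 + 110110110111110 = 1010111101010010 = 44882

44882


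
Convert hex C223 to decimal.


C223 hex = 49699 decimal

49699


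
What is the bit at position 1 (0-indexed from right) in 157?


0b10011101, position 1 = 0

0


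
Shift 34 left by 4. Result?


0b100010 << 4 = 0b1000100000 = 544

544


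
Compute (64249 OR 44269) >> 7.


Step 1: 64249 | 44269 = 65277
Step 2: 65277 >> 7 = 509

509


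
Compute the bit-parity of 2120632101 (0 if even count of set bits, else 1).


0b1111110011001100100011100100101 has 17 ones => parity 1

1


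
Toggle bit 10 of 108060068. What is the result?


108060068 ^ (1 << 10) = 108060068 ^ 1024 = 108059044

108059044


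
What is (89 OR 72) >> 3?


Step 1: 89 | 72 = 89
Step 2: 89 >> 3 = 11

11


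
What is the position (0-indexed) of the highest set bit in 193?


0b11000001. Highest set bit at position 7

7


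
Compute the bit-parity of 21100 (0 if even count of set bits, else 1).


0b101001001101100 has 7 ones => parity 1

1


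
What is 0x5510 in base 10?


5510 hex = 21776 decimal

21776


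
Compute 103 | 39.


0b1100111 | 0b100111 = 0b1100111 = 103

103


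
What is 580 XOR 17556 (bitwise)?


0b1001000100 ^ 0b100010010010100 = 0b100011011010000 = 18128

18128


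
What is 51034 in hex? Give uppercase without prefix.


51034 = C75A hex

C75A


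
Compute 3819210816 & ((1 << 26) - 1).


3819210816 & 67108863 = 61114432

61114432


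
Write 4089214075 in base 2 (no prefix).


4089214075 = 11110011101111000111010001111011 in binary

11110011101111000111010001111011


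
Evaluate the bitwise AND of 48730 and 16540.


0b1011111001011010 & 0b100000010011100 = 0b11000 = 24

24


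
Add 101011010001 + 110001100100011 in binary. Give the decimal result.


101011010001 + 110001100100011 = 110110111110100 = 28148

28148


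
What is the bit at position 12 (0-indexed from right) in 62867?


0b1111010110010011, position 12 = 1

1


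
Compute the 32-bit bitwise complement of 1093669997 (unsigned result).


~0b1000001001100000001010001101101 = 0b10111110110011111110101110010010 = 3201297298 (32-bit unsigned)

3201297298


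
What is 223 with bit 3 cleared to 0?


223 & ~(1 << 3) = 215

215


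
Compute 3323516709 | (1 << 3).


3323516709 | (1 << 3) = 3323516709 | 8 = 3323516717

3323516717


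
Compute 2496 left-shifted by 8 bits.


0b100111000000 << 8 = 0b10011100000000000000 = 638976

638976


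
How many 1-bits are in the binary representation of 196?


0b11000100 has 3 set bits

3


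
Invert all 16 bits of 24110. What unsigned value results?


24110 ^ 65535 = 41425

41425


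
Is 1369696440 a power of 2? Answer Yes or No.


0b1010001101000111110100010111000. Multiple bits set => No

No


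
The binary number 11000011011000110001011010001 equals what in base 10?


11000011011000110001011010001 in decimal = 409756369

409756369


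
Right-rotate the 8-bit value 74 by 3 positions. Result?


Rotate 0b1001010 right by 3 (8-bit) = 0b1001001 = 73

73


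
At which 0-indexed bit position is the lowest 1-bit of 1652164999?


0b1100010011110100000100110000111. Lowest set bit at position 0

0


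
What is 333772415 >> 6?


0b10011111001001111011001111111 >> 6 = 0b10011111001001111011001 = 5215193

5215193


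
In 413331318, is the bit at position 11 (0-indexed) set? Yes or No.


0b11000101000101110111101110110, bit 11 = 1. Yes

Yes


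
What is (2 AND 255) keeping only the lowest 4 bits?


Step 1: 2 & 255 = 2
Step 2: 2 & 15 = 2

2


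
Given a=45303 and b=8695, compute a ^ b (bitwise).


45303 ^ 8695 = 37120

37120


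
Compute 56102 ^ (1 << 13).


56102 ^ (1 << 13) = 56102 ^ 8192 = 64294

64294


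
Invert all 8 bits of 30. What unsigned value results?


30 ^ 255 = 225

225


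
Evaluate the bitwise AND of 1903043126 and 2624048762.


0b1110001011011100010001000110110 & 0b10011100011001111100111001111010 = 0b10000011001100000001000110010 = 275120690

275120690


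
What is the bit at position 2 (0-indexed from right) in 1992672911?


0b1110110110001011100011010001111, position 2 = 1

1


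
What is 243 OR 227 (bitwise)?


0b11110011 | 0b11100011 = 0b11110011 = 243

243


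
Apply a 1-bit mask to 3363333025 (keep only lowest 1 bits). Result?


3363333025 & 1 = 1

1


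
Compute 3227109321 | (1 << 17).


3227109321 | (1 << 17) = 3227109321 | 131072 = 3227240393

3227240393


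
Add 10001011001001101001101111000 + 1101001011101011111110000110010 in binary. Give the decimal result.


10001011001001101001101111000 + 1101001011101011111110000110010 = 1111010110110101100111110101010 = 2061160362

2061160362


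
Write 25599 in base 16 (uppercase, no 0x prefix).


25599 = 63FF hex

63FF


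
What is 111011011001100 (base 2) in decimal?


111011011001100 in decimal = 30412

30412


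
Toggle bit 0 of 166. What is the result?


166 ^ (1 << 0) = 166 ^ 1 = 167

167


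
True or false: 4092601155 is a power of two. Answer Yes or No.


0b11110011111100000010001101000011. Multiple bits set => No

No


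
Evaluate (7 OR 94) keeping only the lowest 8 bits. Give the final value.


Step 1: 7 | 94 = 95
Step 2: 95 & 255 = 95

95


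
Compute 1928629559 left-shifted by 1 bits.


0b1110010111101001000110100110111 << 1 = 0b11100101111010010001101001101110 = 3857259118

3857259118


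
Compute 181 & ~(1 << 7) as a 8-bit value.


181 & ~(1 << 7) = 53

53


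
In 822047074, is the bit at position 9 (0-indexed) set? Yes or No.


0b110000111111110111000101100010, bit 9 = 0. No

No


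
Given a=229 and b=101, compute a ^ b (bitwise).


229 ^ 101 = 128

128


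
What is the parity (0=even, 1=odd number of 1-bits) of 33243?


0b1000000111011011 has 8 ones => parity 0

0


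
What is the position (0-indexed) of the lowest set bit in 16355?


0b11111111100011. Lowest set bit at position 0

0


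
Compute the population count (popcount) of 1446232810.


0b1010110001100111100001011101010 has 16 set bits

16


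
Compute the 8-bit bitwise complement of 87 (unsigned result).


~0b1010111 = 0b10101000 = 168 (8-bit unsigned)

168


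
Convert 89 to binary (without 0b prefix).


89 = 1011001 in binary

1011001


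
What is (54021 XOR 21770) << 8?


Step 1: 54021 ^ 21770 = 34319
Step 2: 34319 << 8 = 8785664

8785664


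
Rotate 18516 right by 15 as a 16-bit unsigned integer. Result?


Rotate 0b100100001010100 right by 15 (16-bit) = 0b1001000010101000 = 37032

37032


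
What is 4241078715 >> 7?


0b11111100110010011011100110111011 >> 7 = 0b1111110011001001101110011 = 33133427

33133427


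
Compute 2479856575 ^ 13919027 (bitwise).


0b10010011110011111001101110111111 ^ 0b110101000110001100110011 = 0b10010011000110111111100010001100 = 2468083852

2468083852


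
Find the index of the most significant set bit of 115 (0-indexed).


0b1110011. Highest set bit at position 6

6


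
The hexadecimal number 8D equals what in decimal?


8D hex = 141 decimal

141


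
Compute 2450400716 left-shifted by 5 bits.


0b10010010000011100010010111001100 << 5 = 0b1001001000001110001001011100110000000 = 78412822912

78412822912


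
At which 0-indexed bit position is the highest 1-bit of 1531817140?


0b1011011010011011010110010110100. Highest set bit at position 30

30


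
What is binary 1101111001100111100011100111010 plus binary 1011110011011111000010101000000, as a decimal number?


1101111001100111100011100111010 + 1011110011011111000010101000000 = 11001101101000110100110001111010 = 3450031226

3450031226


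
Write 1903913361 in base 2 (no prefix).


1903913361 = 1110001011110110110100110010001 in binary

1110001011110110110100110010001


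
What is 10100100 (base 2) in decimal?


10100100 in decimal = 164

164


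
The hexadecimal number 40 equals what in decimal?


40 hex = 64 decimal

64


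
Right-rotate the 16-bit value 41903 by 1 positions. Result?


Rotate 0b1010001110101111 right by 1 (16-bit) = 0b1101000111010111 = 53719

53719


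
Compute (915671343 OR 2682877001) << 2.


Step 1: 915671343 | 2682877001 = 3221060975
Step 2: 3221060975 << 2 = 12884243900

12884243900


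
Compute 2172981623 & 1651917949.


0b10000001100001010001000101110111 & 0b1100010011101100100010001111101 = 0b1000000000001110101 = 262261

262261


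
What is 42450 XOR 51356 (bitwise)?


0b1010010111010010 ^ 0b1100100010011100 = 0b110110101001110 = 27982

27982


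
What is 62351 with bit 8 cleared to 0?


62351 & ~(1 << 8) = 62095

62095


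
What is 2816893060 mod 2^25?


2816893060 & 33554431 = 31875204

31875204


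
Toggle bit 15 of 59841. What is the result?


59841 ^ (1 << 15) = 59841 ^ 32768 = 27073

27073


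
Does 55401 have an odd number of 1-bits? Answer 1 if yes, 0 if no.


0b1101100001101001 has 8 ones => parity 0

0


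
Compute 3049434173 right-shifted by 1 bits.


0b10110101110000101010110000111101 >> 1 = 0b1011010111000010101011000011110 = 1524717086

1524717086


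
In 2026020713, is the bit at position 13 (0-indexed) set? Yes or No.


0b1111000110000101001111101101001, bit 13 = 0. No

No


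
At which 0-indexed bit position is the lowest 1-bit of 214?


0b11010110. Lowest set bit at position 1

1


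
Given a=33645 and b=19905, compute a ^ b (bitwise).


33645 ^ 19905 = 52908

52908


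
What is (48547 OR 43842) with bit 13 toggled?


Step 1: 48547 | 43842 = 49123
Step 2: 49123 ^ (1 << 13) = 49123 ^ 8192 = 40931

40931


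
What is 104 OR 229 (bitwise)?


0b1101000 | 0b11100101 = 0b11101101 = 237

237


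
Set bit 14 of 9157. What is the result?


9157 | (1 << 14) = 9157 | 16384 = 25541

25541


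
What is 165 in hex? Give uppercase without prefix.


165 = A5 hex

A5


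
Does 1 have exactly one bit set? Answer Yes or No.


0b1. Only one bit set => Yes

Yes


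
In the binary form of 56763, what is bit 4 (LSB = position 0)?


0b1101110110111011, position 4 = 1

1


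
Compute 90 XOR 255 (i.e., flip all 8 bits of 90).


90 ^ 255 = 165

165


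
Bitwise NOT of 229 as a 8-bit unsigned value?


~0b11100101 = 0b11010 = 26 (8-bit unsigned)

26


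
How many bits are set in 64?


0b1000000 has 1 set bits

1


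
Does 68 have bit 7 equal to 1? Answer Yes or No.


0b1000100, bit 7 = 0. No

No


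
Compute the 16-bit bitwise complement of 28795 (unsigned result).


~0b111000001111011 = 0b1000111110000100 = 36740 (16-bit unsigned)

36740


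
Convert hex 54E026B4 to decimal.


54E026B4 hex = 1423976116 decimal

1423976116


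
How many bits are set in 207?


0b11001111 has 6 set bits

6


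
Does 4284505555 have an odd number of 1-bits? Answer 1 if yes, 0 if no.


0b11111111011000000101110111010011 has 20 ones => parity 0

0


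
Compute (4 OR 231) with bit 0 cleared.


Step 1: 4 | 231 = 231
Step 2: 231 & ~(1 << 0) = 230

230


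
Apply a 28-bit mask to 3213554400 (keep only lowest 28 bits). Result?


3213554400 & 268435455 = 260764384

260764384


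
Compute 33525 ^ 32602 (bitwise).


0b1000001011110101 ^ 0b111111101011010 = 0b1111110110101111 = 64943

64943


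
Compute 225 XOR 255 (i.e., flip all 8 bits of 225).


225 ^ 255 = 30

30


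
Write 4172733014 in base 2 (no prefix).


4172733014 = 11111000101101101101101001010110 in binary

11111000101101101101101001010110


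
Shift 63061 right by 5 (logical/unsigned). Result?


0b1111011001010101 >> 5 = 0b11110110010 = 1970

1970


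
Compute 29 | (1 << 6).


29 | (1 << 6) = 29 | 64 = 93

93


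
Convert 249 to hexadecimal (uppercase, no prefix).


249 = F9 hex

F9


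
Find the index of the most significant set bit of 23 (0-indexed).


0b10111. Highest set bit at position 4

4
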